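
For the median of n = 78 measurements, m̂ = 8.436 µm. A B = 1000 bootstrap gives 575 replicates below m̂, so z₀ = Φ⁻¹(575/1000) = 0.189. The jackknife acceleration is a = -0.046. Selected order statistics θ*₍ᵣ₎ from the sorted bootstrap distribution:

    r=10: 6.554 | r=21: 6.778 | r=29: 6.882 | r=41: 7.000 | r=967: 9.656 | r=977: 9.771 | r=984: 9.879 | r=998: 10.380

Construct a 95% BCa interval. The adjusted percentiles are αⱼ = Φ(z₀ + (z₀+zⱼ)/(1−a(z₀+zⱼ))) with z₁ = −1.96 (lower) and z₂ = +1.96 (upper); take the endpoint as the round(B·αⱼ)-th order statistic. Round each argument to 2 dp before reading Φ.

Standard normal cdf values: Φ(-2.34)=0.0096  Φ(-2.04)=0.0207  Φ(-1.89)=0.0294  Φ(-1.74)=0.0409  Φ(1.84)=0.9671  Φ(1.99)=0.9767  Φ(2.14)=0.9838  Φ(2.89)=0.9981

Lower: z₀ + z₁ = 0.189 + (-1.960) = -1.771; 1 − a(z₀+z₁) = 1 − (-0.046)(-1.771) = 0.9185; argument = 0.189 + (-1.771)/0.9185 = -1.7391 → -1.74.
α₁ = Φ(-1.74) = 0.0409; rank = round(1000 × 0.0409) = 41; θ*₍41₎ = 7.000.
Upper: z₀ + z₂ = 2.149; 1 − a(z₀+z₂) = 1.0989; argument = 2.1447 → 2.14; α₂ = 0.9838; rank = 984; θ*₍984₎ = 9.879.

(7.000, 9.879)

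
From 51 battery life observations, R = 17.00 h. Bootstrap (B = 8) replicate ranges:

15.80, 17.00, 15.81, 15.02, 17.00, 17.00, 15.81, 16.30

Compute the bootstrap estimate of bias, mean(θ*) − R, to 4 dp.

mean(θ*) = (15.80 + 17.00 + 15.81 + 15.02 + 17.00 + 17.00 + 15.81 + 16.30) / 8 = 16.21750
bias = 16.21750 − 17.00

bias = −0.7825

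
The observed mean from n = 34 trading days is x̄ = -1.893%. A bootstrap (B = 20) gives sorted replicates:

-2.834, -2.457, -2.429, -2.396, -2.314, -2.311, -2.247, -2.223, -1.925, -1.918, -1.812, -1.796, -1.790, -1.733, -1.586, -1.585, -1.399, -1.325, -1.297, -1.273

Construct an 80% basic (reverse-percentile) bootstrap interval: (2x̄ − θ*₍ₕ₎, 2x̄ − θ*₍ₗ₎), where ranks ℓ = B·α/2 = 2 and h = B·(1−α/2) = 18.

Percentile endpoints at ranks 2 and 18: θ*₍2₎ = -2.457, θ*₍18₎ = -1.325.
Basic interval reflects these around x̄:
  lower = 2 × -1.893 − -1.325 = -2.461
  upper = 2 × -1.893 − -2.457 = -1.329

(-2.461, -1.329)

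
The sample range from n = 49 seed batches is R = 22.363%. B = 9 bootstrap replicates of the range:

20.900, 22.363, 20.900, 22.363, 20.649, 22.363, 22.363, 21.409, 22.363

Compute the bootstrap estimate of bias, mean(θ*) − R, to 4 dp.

mean(θ*) = (20.900 + 22.363 + 20.900 + 22.363 + 20.649 + 22.363 + 22.363 + 21.409 + 22.363) / 9 = 21.74144
bias = 21.74144 − 22.363

bias = −0.6216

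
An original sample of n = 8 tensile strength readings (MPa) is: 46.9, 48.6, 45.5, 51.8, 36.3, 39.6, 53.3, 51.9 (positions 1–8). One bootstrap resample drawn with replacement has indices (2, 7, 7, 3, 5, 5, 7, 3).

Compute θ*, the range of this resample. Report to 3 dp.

Resample values: 48.6, 53.3, 53.3, 45.5, 36.3, 36.3, 53.3, 45.5.
Range = 53.3 − 36.3 = 17.000

θ* = 17.000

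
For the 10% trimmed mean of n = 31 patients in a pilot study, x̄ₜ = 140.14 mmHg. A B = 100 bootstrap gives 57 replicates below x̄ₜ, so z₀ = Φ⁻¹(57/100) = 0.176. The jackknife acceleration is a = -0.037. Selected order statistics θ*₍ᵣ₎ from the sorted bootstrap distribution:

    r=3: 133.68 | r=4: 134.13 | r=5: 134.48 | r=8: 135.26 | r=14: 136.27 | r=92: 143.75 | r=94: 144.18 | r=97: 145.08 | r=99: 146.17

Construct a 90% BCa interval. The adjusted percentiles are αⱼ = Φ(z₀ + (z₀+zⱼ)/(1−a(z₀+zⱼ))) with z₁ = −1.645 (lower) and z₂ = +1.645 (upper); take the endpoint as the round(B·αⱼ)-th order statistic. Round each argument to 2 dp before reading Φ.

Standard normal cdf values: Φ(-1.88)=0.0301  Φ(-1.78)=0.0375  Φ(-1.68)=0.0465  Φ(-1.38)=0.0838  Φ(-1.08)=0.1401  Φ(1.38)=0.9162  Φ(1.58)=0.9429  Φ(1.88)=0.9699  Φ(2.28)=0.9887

(135.26, 145.08)

Lower: z₀ + z₁ = 0.176 + (-1.645) = -1.469; 1 − a(z₀+z₁) = 1 − (-0.037)(-1.469) = 0.9456; argument = 0.176 + (-1.469)/0.9456 = -1.3774 → -1.38.
α₁ = Φ(-1.38) = 0.0838; rank = round(100 × 0.0838) = 8; θ*₍8₎ = 135.26.
Upper: z₀ + z₂ = 1.821; 1 − a(z₀+z₂) = 1.0674; argument = 1.8821 → 1.88; α₂ = 0.9699; rank = 97; θ*₍97₎ = 145.08.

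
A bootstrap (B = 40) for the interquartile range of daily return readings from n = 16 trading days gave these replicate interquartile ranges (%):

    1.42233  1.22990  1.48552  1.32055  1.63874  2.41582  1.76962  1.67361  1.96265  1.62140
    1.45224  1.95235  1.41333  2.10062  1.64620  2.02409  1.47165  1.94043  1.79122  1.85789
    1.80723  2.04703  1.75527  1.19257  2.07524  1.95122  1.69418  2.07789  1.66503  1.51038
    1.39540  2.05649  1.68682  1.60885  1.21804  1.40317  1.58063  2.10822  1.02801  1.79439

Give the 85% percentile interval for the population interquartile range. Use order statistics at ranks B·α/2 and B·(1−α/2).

Sorted replicates: 1.02801, 1.19257, 1.21804, 1.22990, 1.32055, 1.39540, 1.40317, 1.41333, 1.42233, 1.45224, 1.47165, 1.48552, 1.51038, 1.58063, 1.60885, 1.62140, 1.63874, 1.64620, 1.66503, 1.67361, 1.68682, 1.69418, 1.75527, 1.76962, 1.79122, 1.79439, 1.80723, 1.85789, 1.94043, 1.95122, 1.95235, 1.96265, 2.02409, 2.04703, 2.05649, 2.07524, 2.07789, 2.10062, 2.10822, 2.41582
α = 0.15; lower rank = 40 × 0.075 = 3; upper rank = 40 × 0.925 = 37.
The 3rd smallest replicate is 1.21804; the 37th is 2.07789.

(1.21804, 2.07789)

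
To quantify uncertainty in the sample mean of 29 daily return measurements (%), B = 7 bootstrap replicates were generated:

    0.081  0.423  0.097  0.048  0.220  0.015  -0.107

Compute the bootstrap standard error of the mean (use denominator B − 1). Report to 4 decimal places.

SE* = 0.1688

Bootstrap SE is the standard deviation of the 7 replicate means.
Mean of replicates: (0.081 + 0.423 + 0.097 + 0.048 + 0.220 + 0.015 + (-0.107)) / 7 = 0.77700 / 7 = 0.11100
Sum of squared deviations: (−0.03000)² + (+0.31200)² + (−0.01400)² + (−0.06300)² + (+0.10900)² + (−0.09600)² + (−0.21800)² = 0.17103
Variance = 0.17103 / 6 = 0.02850
SE* = √0.02850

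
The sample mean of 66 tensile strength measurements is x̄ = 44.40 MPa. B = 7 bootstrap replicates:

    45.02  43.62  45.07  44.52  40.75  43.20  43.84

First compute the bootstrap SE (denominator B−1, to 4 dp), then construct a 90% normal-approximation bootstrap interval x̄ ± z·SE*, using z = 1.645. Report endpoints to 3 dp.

(41.954, 46.846)

Mean of replicates = 43.7171; sum of squared deviations = 13.2681; SE* = √(13.2681/6) = 1.4871
Margin = 1.645 × 1.4871 = 2.4463
Interval: 44.40 ± 2.4463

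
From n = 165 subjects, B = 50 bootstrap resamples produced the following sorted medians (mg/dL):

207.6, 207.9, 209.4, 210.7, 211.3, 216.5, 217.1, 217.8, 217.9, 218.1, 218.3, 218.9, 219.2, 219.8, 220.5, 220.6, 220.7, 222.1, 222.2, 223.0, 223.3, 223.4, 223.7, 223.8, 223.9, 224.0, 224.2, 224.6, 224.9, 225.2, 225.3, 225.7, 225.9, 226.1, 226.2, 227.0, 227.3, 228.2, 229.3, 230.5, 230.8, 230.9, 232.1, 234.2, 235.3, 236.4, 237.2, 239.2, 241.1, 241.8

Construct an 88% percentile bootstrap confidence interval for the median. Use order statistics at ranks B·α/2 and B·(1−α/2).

(209.4, 237.2)

α = 0.12; lower rank = 50 × 0.060 = 3; upper rank = 50 × 0.940 = 47.
The 3rd smallest replicate is 209.4; the 47th is 237.2.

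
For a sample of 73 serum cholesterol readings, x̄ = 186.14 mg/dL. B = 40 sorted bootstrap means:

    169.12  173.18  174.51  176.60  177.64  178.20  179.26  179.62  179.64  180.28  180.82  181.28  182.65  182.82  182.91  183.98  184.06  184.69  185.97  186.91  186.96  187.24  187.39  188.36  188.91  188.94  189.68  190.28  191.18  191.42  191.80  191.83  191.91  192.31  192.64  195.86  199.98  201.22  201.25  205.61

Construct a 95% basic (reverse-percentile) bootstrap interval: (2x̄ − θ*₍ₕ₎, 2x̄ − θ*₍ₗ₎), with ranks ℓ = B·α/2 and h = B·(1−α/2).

(171.03, 203.16)

Percentile endpoints at ranks 1 and 39: θ*₍1₎ = 169.12, θ*₍39₎ = 201.25.
Basic interval reflects these around x̄:
  lower = 2 × 186.14 − 201.25 = 171.03
  upper = 2 × 186.14 − 169.12 = 203.16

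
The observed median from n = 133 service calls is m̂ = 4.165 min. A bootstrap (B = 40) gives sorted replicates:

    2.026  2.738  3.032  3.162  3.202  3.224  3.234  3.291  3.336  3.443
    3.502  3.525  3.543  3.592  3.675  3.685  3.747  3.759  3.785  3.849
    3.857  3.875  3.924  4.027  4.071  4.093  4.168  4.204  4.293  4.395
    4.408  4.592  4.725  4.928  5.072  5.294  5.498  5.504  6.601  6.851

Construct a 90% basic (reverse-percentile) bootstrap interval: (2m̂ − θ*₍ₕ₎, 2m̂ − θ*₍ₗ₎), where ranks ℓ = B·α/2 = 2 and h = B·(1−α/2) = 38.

Percentile endpoints at ranks 2 and 38: θ*₍2₎ = 2.738, θ*₍38₎ = 5.504.
Basic interval reflects these around m̂:
  lower = 2 × 4.165 − 5.504 = 2.826
  upper = 2 × 4.165 − 2.738 = 5.592

(2.826, 5.592)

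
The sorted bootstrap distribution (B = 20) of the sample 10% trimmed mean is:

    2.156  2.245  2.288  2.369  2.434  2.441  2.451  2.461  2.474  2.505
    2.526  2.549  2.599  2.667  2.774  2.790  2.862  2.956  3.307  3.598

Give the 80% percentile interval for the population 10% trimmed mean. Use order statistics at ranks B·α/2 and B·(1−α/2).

α = 0.20; lower rank = 20 × 0.100 = 2; upper rank = 20 × 0.900 = 18.
The 2nd smallest replicate is 2.245; the 18th is 2.956.

(2.245, 2.956)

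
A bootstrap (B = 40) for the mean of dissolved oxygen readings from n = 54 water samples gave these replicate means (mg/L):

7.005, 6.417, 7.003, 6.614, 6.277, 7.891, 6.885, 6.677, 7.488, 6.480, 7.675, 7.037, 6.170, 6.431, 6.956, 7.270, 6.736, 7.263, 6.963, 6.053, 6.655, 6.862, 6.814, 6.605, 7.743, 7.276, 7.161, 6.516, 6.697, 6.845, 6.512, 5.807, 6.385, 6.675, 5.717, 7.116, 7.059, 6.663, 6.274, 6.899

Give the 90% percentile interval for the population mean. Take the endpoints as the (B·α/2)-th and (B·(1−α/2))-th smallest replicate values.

(5.807, 7.675)

Sorted replicates: 5.717, 5.807, 6.053, 6.170, 6.274, 6.277, 6.385, 6.417, 6.431, 6.480, 6.512, 6.516, 6.605, 6.614, 6.655, 6.663, 6.675, 6.677, 6.697, 6.736, 6.814, 6.845, 6.862, 6.885, 6.899, 6.956, 6.963, 7.003, 7.005, 7.037, 7.059, 7.116, 7.161, 7.263, 7.270, 7.276, 7.488, 7.675, 7.743, 7.891
α = 0.10; lower rank = 40 × 0.050 = 2; upper rank = 40 × 0.950 = 38.
The 2nd smallest replicate is 5.807; the 38th is 7.675.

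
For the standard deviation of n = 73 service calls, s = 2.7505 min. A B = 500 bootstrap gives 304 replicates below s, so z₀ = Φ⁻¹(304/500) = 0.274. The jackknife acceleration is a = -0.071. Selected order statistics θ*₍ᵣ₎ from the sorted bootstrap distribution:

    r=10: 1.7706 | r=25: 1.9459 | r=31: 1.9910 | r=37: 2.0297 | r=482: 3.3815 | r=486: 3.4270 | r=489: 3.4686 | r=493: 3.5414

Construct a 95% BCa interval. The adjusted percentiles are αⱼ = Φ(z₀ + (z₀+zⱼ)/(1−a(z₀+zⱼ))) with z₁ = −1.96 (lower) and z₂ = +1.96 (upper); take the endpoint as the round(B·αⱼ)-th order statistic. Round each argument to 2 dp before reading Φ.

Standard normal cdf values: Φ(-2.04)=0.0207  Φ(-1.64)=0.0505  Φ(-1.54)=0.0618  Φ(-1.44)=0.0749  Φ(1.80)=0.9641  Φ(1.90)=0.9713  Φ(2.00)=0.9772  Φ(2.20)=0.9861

Lower: z₀ + z₁ = 0.274 + (-1.960) = -1.686; 1 − a(z₀+z₁) = 1 − (-0.071)(-1.686) = 0.8803; argument = 0.274 + (-1.686)/0.8803 = -1.6413 → -1.64.
α₁ = Φ(-1.64) = 0.0505; rank = round(500 × 0.0505) = 25; θ*₍25₎ = 1.9459.
Upper: z₀ + z₂ = 2.234; 1 − a(z₀+z₂) = 1.1586; argument = 2.2022 → 2.20; α₂ = 0.9861; rank = 493; θ*₍493₎ = 3.5414.

(1.9459, 3.5414)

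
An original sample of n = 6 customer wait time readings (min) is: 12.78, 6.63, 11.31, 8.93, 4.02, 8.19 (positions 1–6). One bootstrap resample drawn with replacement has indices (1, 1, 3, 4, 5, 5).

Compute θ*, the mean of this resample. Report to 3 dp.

θ* = 8.973

Resample values: 12.78, 12.78, 11.31, 8.93, 4.02, 4.02.
Mean = (12.78 + 12.78 + 11.31 + 8.93 + 4.02 + 4.02) / 6 = 53.840 / 6 = 8.973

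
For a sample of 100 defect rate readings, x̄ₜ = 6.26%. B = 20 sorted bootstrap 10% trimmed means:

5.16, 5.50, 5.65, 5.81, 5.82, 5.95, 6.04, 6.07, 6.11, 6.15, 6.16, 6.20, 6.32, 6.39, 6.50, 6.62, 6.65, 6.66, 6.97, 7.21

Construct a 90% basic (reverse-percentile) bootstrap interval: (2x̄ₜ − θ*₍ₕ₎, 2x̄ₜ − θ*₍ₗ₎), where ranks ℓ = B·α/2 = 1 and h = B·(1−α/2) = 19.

Percentile endpoints at ranks 1 and 19: θ*₍1₎ = 5.16, θ*₍19₎ = 6.97.
Basic interval reflects these around x̄ₜ:
  lower = 2 × 6.26 − 6.97 = 5.55
  upper = 2 × 6.26 − 5.16 = 7.36

(5.55, 7.36)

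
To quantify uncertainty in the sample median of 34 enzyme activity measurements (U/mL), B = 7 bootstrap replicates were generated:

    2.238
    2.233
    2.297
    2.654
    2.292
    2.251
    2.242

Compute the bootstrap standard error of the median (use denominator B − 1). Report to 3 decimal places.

SE* = 0.152

Bootstrap SE is the standard deviation of the 7 replicate medians.
Mean of replicates: (2.238 + 2.233 + 2.297 + 2.654 + 2.292 + 2.251 + 2.242) / 7 = 16.2070 / 7 = 2.3153
Sum of squared deviations: (−0.0773)² + (−0.0823)² + (−0.0183)² + (+0.3387)² + (−0.0233)² + (−0.0643)² + (−0.0733)² = 0.1379
Variance = 0.1379 / 6 = 0.0230
SE* = √0.0230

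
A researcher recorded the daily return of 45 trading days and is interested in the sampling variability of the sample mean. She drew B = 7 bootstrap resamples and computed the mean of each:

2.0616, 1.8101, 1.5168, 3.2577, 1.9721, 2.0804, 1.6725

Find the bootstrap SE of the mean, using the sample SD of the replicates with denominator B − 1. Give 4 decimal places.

SE* = 0.5701

Bootstrap SE is the standard deviation of the 7 replicate means.
Mean of replicates: (2.0616 + 1.8101 + 1.5168 + 3.2577 + 1.9721 + 2.0804 + 1.6725) / 7 = 14.37120 / 7 = 2.05303
Sum of squared deviations: (+0.00857)² + (−0.24293)² + (−0.53623)² + (+1.20467)² + (−0.08093)² + (+0.02737)² + (−0.38053)² = 1.94996
Variance = 1.94996 / 6 = 0.32499
SE* = √0.32499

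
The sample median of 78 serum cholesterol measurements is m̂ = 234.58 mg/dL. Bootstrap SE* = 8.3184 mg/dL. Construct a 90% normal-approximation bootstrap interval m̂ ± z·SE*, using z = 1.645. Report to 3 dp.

Margin = 1.645 × 8.3184 = 13.6838
Interval: 234.58 ± 13.6838

(220.896, 248.264)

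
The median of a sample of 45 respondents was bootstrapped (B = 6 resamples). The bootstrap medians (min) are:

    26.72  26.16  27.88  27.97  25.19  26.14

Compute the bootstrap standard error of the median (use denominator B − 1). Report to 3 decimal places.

SE* = 1.085

Bootstrap SE is the standard deviation of the 6 replicate medians.
Mean of replicates: (26.72 + 26.16 + 27.88 + 27.97 + 25.19 + 26.14) / 6 = 160.0600 / 6 = 26.6767
Sum of squared deviations: (+0.0433)² + (−0.5167)² + (+1.2033)² + (+1.2933)² + (−1.4867)² + (−0.5367)² = 5.8877
Variance = 5.8877 / 5 = 1.1775
SE* = √1.1775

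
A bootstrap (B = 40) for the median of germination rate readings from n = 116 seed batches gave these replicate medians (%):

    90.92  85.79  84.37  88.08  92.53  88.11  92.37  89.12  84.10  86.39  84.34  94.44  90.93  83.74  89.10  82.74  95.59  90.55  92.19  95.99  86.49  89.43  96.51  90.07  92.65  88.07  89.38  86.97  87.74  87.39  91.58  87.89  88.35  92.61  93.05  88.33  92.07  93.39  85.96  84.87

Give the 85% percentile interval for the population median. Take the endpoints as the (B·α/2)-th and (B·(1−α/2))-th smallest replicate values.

Sorted replicates: 82.74, 83.74, 84.10, 84.34, 84.37, 84.87, 85.79, 85.96, 86.39, 86.49, 86.97, 87.39, 87.74, 87.89, 88.07, 88.08, 88.11, 88.33, 88.35, 89.10, 89.12, 89.38, 89.43, 90.07, 90.55, 90.92, 90.93, 91.58, 92.07, 92.19, 92.37, 92.53, 92.61, 92.65, 93.05, 93.39, 94.44, 95.59, 95.99, 96.51
α = 0.15; lower rank = 40 × 0.075 = 3; upper rank = 40 × 0.925 = 37.
The 3rd smallest replicate is 84.10; the 37th is 94.44.

(84.10, 94.44)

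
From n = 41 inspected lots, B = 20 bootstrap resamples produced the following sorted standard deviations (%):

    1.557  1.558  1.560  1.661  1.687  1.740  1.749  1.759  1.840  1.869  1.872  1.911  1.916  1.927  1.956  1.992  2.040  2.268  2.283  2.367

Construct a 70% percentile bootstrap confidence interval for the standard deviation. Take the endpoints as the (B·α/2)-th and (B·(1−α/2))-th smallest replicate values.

α = 0.30; lower rank = 20 × 0.150 = 3; upper rank = 20 × 0.850 = 17.
The 3rd smallest replicate is 1.560; the 17th is 2.040.

(1.560, 2.040)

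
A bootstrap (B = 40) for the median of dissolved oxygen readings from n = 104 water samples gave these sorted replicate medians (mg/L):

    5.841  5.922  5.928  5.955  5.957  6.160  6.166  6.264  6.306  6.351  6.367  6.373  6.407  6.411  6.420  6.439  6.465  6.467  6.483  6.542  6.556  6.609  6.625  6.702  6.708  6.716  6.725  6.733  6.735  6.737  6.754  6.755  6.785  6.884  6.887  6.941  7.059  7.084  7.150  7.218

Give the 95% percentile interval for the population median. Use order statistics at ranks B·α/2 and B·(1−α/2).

α = 0.05; lower rank = 40 × 0.025 = 1; upper rank = 40 × 0.975 = 39.
The 1st smallest replicate is 5.841; the 39th is 7.150.

(5.841, 7.150)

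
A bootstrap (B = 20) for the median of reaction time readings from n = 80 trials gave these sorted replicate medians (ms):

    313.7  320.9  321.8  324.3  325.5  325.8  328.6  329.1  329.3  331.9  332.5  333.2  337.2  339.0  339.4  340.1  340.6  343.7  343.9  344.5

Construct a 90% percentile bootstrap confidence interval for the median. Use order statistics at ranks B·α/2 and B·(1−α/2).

(313.7, 343.9)

α = 0.10; lower rank = 20 × 0.050 = 1; upper rank = 20 × 0.950 = 19.
The 1st smallest replicate is 313.7; the 19th is 343.9.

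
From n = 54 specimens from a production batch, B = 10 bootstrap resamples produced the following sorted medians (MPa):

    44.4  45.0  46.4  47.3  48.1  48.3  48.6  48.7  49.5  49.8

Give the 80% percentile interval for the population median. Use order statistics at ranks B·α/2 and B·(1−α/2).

(44.4, 49.5)

α = 0.20; lower rank = 10 × 0.100 = 1; upper rank = 10 × 0.900 = 9.
The 1st smallest replicate is 44.4; the 9th is 49.5.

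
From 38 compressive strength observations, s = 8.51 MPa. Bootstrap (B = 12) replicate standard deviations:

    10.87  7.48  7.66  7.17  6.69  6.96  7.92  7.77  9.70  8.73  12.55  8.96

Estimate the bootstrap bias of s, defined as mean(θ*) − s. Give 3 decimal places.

bias = +0.028

mean(θ*) = (10.87 + 7.48 + 7.66 + 7.17 + 6.69 + 6.96 + 7.92 + 7.77 + 9.70 + 8.73 + 12.55 + 8.96) / 12 = 8.5383
bias = 8.5383 − 8.51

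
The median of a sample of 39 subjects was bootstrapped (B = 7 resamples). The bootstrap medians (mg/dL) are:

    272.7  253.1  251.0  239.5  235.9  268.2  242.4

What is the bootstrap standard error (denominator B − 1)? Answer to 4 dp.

SE* = 14.1454

Bootstrap SE is the standard deviation of the 7 replicate medians.
Mean of replicates: (272.7 + 253.1 + 251.0 + 239.5 + 235.9 + 268.2 + 242.4) / 7 = 1762.80000 / 7 = 251.82857
Sum of squared deviations: (+20.87143)² + (+1.27143)² + (−0.82857)² + (−12.32857)² + (−15.92857)² + (+16.37143)² + (−9.42857)² = 1200.55429
Variance = 1200.55429 / 6 = 200.09238
SE* = √200.09238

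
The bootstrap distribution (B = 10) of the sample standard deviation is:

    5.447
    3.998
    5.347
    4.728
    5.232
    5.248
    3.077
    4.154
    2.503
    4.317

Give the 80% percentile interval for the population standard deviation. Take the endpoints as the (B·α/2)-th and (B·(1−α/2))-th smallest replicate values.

Sorted replicates: 2.503, 3.077, 3.998, 4.154, 4.317, 4.728, 5.232, 5.248, 5.347, 5.447
α = 0.20; lower rank = 10 × 0.100 = 1; upper rank = 10 × 0.900 = 9.
The 1st smallest replicate is 2.503; the 9th is 5.347.

(2.503, 5.347)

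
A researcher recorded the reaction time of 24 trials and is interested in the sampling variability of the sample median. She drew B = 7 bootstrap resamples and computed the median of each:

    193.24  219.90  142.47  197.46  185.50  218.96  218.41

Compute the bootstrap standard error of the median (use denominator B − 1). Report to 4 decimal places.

SE* = 27.6400

Bootstrap SE is the standard deviation of the 7 replicate medians.
Mean of replicates: (193.24 + 219.90 + 142.47 + 197.46 + 185.50 + 218.96 + 218.41) / 7 = 1375.94000 / 7 = 196.56286
Sum of squared deviations: (−3.32286)² + (+23.33714)² + (−54.09286)² + (+0.89714)² + (−11.06286)² + (+22.39714)² + (+21.84714)² = 4583.82214
Variance = 4583.82214 / 6 = 763.97036
SE* = √763.97036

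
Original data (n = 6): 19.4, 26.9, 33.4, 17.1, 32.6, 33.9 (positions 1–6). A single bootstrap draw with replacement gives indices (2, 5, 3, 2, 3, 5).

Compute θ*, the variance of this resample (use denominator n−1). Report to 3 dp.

θ* = 10.051

Resample values: 26.9, 32.6, 33.4, 26.9, 33.4, 32.6.
Mean = 30.9667; sum of squared deviations = 50.2533
s² = 50.2533 / 5 = 10.0507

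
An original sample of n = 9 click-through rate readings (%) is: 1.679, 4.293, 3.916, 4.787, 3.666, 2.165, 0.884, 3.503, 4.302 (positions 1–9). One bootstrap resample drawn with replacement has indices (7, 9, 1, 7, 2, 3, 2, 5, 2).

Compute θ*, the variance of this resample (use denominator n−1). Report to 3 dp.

θ* = 2.316

Resample values: 0.884, 4.302, 1.679, 0.884, 4.293, 3.916, 4.293, 3.666, 4.293.
Mean = 3.1344; sum of squared deviations = 18.5306
s² = 18.5306 / 8 = 2.3163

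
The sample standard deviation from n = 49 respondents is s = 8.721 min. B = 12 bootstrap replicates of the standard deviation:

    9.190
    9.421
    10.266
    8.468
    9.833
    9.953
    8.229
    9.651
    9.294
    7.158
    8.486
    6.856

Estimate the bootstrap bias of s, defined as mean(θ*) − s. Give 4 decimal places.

bias = +0.1794

mean(θ*) = (9.190 + 9.421 + 10.266 + 8.468 + 9.833 + 9.953 + 8.229 + 9.651 + 9.294 + 7.158 + 8.486 + 6.856) / 12 = 8.90042
bias = 8.90042 − 8.721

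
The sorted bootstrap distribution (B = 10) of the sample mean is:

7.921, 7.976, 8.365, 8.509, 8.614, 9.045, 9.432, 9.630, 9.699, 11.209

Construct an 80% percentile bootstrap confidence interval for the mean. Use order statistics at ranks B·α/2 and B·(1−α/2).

α = 0.20; lower rank = 10 × 0.100 = 1; upper rank = 10 × 0.900 = 9.
The 1st smallest replicate is 7.921; the 9th is 9.699.

(7.921, 9.699)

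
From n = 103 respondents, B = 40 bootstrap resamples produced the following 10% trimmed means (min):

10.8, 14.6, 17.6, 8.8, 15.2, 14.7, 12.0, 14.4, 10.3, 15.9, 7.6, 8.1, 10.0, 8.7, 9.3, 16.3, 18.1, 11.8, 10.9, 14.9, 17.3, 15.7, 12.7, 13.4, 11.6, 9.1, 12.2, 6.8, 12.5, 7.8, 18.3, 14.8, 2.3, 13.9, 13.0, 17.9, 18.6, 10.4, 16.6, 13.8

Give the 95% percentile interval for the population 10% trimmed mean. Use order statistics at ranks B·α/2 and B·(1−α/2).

(2.3, 18.3)

Sorted replicates: 2.3, 6.8, 7.6, 7.8, 8.1, 8.7, 8.8, 9.1, 9.3, 10.0, 10.3, 10.4, 10.8, 10.9, 11.6, 11.8, 12.0, 12.2, 12.5, 12.7, 13.0, 13.4, 13.8, 13.9, 14.4, 14.6, 14.7, 14.8, 14.9, 15.2, 15.7, 15.9, 16.3, 16.6, 17.3, 17.6, 17.9, 18.1, 18.3, 18.6
α = 0.05; lower rank = 40 × 0.025 = 1; upper rank = 40 × 0.975 = 39.
The 1st smallest replicate is 2.3; the 39th is 18.3.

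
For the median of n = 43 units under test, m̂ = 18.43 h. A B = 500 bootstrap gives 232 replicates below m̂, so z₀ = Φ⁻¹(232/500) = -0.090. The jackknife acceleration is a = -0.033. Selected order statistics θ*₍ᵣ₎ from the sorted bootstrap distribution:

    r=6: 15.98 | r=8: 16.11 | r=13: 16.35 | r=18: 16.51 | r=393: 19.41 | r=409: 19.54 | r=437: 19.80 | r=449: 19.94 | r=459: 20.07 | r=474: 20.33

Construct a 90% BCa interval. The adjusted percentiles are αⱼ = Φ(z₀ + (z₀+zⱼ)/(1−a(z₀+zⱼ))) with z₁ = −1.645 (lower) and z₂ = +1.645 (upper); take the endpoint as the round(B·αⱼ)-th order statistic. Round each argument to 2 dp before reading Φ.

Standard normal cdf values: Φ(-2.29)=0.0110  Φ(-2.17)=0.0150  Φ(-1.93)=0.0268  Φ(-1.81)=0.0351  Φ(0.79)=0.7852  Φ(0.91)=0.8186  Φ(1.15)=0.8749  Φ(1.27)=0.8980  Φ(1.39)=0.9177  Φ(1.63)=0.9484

Lower: z₀ + z₁ = -0.090 + (-1.645) = -1.735; 1 − a(z₀+z₁) = 1 − (-0.033)(-1.735) = 0.9427; argument = -0.090 + (-1.735)/0.9427 = -1.9304 → -1.93.
α₁ = Φ(-1.93) = 0.0268; rank = round(500 × 0.0268) = 13; θ*₍13₎ = 16.35.
Upper: z₀ + z₂ = 1.555; 1 − a(z₀+z₂) = 1.0513; argument = 1.3891 → 1.39; α₂ = 0.9177; rank = 459; θ*₍459₎ = 20.07.

(16.35, 20.07)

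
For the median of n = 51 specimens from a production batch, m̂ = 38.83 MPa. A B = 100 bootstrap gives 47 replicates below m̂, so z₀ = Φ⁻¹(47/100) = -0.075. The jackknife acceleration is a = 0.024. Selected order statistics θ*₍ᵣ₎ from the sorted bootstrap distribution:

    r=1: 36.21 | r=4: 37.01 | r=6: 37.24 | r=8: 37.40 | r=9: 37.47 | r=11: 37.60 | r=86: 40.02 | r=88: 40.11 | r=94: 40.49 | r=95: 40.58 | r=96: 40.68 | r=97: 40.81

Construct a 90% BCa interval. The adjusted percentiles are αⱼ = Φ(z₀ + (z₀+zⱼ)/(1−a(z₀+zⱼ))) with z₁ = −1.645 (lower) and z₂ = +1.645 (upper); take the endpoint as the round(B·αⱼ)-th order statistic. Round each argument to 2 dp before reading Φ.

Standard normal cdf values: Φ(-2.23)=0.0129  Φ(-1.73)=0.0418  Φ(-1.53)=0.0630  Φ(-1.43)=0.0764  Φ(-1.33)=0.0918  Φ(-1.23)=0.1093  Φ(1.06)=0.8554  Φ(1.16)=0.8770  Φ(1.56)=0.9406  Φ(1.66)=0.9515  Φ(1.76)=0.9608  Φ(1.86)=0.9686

(37.01, 40.49)

Lower: z₀ + z₁ = -0.075 + (-1.645) = -1.720; 1 − a(z₀+z₁) = 1 − (0.024)(-1.720) = 1.0413; argument = -0.075 + (-1.720)/1.0413 = -1.7268 → -1.73.
α₁ = Φ(-1.73) = 0.0418; rank = round(100 × 0.0418) = 4; θ*₍4₎ = 37.01.
Upper: z₀ + z₂ = 1.570; 1 − a(z₀+z₂) = 0.9623; argument = 1.5565 → 1.56; α₂ = 0.9406; rank = 94; θ*₍94₎ = 40.49.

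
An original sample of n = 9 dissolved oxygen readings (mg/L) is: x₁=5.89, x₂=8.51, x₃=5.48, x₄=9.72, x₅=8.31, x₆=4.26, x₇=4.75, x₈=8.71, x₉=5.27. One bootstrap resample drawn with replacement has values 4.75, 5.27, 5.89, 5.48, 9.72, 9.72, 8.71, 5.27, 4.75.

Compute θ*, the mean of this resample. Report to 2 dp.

θ* = 6.62

Mean = (4.75 + 5.27 + 5.89 + 5.48 + 9.72 + 9.72 + 8.71 + 5.27 + 4.75) / 9 = 59.560 / 9 = 6.62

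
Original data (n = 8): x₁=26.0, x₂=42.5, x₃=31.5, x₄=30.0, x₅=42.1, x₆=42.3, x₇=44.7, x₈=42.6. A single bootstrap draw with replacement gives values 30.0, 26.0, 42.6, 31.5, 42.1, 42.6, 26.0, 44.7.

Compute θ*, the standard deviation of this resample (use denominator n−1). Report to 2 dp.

θ* = 8.07

Mean = 35.6875; sum of squared deviations = 455.4888
s² = 455.4888 / 7 = 65.0698
s = √65.0698 = 8.07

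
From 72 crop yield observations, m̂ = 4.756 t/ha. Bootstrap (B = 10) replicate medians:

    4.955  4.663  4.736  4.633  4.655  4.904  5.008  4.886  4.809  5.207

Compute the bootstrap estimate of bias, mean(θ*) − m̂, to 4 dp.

bias = +0.0896

mean(θ*) = (4.955 + 4.663 + 4.736 + 4.633 + 4.655 + 4.904 + 5.008 + 4.886 + 4.809 + 5.207) / 10 = 4.84560
bias = 4.84560 − 4.756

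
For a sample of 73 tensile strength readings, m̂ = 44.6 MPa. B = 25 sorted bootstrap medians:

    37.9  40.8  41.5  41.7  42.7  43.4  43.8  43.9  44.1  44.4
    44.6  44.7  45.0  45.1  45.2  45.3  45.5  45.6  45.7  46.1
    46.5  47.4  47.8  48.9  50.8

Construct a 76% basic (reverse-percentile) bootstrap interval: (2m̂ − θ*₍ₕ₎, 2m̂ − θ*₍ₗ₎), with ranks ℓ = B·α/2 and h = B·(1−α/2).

Percentile endpoints at ranks 3 and 22: θ*₍3₎ = 41.5, θ*₍22₎ = 47.4.
Basic interval reflects these around m̂:
  lower = 2 × 44.6 − 47.4 = 41.8
  upper = 2 × 44.6 − 41.5 = 47.7

(41.8, 47.7)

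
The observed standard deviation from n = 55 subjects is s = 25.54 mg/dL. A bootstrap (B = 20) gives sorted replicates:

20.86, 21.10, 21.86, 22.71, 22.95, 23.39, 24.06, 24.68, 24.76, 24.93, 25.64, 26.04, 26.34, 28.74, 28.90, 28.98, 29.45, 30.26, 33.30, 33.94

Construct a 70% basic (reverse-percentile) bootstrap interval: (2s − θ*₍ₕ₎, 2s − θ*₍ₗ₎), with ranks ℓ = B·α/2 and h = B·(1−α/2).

(21.63, 29.22)

Percentile endpoints at ranks 3 and 17: θ*₍3₎ = 21.86, θ*₍17₎ = 29.45.
Basic interval reflects these around s:
  lower = 2 × 25.54 − 29.45 = 21.63
  upper = 2 × 25.54 − 21.86 = 29.22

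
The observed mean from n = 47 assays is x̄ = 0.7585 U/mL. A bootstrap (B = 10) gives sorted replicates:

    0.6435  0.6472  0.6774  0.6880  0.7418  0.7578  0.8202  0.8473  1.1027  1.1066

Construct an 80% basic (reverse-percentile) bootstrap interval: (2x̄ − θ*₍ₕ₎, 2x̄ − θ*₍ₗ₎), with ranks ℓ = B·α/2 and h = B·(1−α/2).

Percentile endpoints at ranks 1 and 9: θ*₍1₎ = 0.6435, θ*₍9₎ = 1.1027.
Basic interval reflects these around x̄:
  lower = 2 × 0.7585 − 1.1027 = 0.4143
  upper = 2 × 0.7585 − 0.6435 = 0.8735

(0.4143, 0.8735)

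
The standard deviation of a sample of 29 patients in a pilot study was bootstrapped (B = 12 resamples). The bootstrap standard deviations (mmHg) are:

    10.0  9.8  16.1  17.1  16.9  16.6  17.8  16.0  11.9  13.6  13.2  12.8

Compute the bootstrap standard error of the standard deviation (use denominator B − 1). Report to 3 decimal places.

SE* = 2.808

Bootstrap SE is the standard deviation of the 12 replicate standard deviations.
Mean of replicates: (10.0 + 9.8 + 16.1 + 17.1 + 16.9 + 16.6 + 17.8 + 16.0 + 11.9 + 13.6 + 13.2 + 12.8) / 12 = 171.8000 / 12 = 14.3167
Sum of squared deviations: (−4.3167)² + (−4.5167)² + (+1.7833)² + (+2.7833)² + (+2.5833)² + (+2.2833)² + (+3.4833)² + (+1.6833)² + (−2.4167)² + (−0.7167)² + (−1.1167)² + (−1.5167)² = 86.7167
Variance = 86.7167 / 11 = 7.8833
SE* = √7.8833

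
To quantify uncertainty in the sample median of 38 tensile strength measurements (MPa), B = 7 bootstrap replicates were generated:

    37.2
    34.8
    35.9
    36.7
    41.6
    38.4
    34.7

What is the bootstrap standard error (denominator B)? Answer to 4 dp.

SE* = 2.2225

Bootstrap SE is the standard deviation of the 7 replicate medians.
Mean of replicates: (37.2 + 34.8 + 35.9 + 36.7 + 41.6 + 38.4 + 34.7) / 7 = 259.30000 / 7 = 37.04286
Sum of squared deviations: (+0.15714)² + (−2.24286)² + (−1.14286)² + (−0.34286)² + (+4.55714)² + (+1.35714)² + (−2.34286)² = 34.57714
Variance = 34.57714 / 7 = 4.93959
SE* = √4.93959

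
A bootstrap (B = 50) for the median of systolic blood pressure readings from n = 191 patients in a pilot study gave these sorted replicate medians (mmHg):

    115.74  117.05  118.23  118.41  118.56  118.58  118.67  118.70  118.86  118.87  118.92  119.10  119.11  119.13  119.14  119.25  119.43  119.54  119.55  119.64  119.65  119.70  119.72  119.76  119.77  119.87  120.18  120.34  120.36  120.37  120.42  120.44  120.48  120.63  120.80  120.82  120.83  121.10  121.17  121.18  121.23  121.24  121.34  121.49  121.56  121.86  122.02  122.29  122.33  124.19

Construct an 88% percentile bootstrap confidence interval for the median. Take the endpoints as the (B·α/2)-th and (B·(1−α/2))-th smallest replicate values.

(118.23, 122.02)

α = 0.12; lower rank = 50 × 0.060 = 3; upper rank = 50 × 0.940 = 47.
The 3rd smallest replicate is 118.23; the 47th is 122.02.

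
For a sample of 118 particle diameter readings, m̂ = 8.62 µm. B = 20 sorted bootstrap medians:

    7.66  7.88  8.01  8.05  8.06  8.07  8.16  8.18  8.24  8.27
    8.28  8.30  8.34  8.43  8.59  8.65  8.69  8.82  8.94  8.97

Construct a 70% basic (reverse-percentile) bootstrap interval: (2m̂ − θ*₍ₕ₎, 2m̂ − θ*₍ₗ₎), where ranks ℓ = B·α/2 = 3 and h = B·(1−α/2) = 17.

(8.55, 9.23)

Percentile endpoints at ranks 3 and 17: θ*₍3₎ = 8.01, θ*₍17₎ = 8.69.
Basic interval reflects these around m̂:
  lower = 2 × 8.62 − 8.69 = 8.55
  upper = 2 × 8.62 − 8.01 = 9.23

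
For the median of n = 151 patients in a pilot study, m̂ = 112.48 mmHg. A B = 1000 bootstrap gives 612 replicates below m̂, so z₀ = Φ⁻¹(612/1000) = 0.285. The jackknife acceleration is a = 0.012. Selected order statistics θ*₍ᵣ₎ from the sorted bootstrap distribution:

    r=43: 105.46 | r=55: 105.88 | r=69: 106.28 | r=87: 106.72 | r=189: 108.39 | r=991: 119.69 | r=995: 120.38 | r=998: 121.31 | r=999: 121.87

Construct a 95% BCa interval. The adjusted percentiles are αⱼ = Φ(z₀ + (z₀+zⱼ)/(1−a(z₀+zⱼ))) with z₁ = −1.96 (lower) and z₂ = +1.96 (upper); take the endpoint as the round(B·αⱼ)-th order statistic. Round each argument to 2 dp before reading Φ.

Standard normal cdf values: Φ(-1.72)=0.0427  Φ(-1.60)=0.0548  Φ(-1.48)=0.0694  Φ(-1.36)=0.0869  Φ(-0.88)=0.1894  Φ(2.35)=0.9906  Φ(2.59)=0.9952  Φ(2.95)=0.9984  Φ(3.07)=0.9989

(106.72, 120.38)

Lower: z₀ + z₁ = 0.285 + (-1.960) = -1.675; 1 − a(z₀+z₁) = 1 − (0.012)(-1.675) = 1.0201; argument = 0.285 + (-1.675)/1.0201 = -1.3570 → -1.36.
α₁ = Φ(-1.36) = 0.0869; rank = round(1000 × 0.0869) = 87; θ*₍87₎ = 106.72.
Upper: z₀ + z₂ = 2.245; 1 − a(z₀+z₂) = 0.9731; argument = 2.5922 → 2.59; α₂ = 0.9952; rank = 995; θ*₍995₎ = 120.38.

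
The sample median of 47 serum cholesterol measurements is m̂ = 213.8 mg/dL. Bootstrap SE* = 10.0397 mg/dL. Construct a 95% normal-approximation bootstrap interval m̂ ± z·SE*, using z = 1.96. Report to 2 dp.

Margin = 1.96 × 10.0397 = 19.678
Interval: 213.8 ± 19.678

(194.12, 233.48)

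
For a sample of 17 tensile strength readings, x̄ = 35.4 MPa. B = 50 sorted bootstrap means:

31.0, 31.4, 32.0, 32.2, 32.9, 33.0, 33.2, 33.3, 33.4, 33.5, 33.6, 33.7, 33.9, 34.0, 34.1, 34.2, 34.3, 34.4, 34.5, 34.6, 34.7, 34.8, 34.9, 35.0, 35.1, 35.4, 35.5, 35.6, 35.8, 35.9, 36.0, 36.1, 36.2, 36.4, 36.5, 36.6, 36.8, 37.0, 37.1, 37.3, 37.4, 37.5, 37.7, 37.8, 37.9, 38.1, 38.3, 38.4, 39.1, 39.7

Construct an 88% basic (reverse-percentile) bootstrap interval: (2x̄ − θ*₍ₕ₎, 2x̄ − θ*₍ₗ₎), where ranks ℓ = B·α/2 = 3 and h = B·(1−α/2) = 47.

(32.5, 38.8)

Percentile endpoints at ranks 3 and 47: θ*₍3₎ = 32.0, θ*₍47₎ = 38.3.
Basic interval reflects these around x̄:
  lower = 2 × 35.4 − 38.3 = 32.5
  upper = 2 × 35.4 − 32.0 = 38.8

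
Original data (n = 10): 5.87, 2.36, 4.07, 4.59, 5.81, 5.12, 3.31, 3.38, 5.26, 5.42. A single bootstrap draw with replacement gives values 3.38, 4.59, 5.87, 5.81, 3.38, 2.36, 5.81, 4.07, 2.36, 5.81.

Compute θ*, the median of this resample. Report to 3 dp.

Sorted: 2.36, 2.36, 3.38, 3.38, 4.07, 4.59, 5.81, 5.81, 5.81, 5.87
Median = average of the two middle values = 4.330

θ* = 4.330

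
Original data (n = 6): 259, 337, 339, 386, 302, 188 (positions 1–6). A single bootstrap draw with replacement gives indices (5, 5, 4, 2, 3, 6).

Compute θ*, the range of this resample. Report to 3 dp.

Resample values: 302, 302, 386, 337, 339, 188.
Range = 386 − 188 = 198.000

θ* = 198.000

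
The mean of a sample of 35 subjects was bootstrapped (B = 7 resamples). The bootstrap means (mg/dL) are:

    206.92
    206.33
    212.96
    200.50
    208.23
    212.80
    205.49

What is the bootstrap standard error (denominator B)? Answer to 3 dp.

SE* = 4.020

Bootstrap SE is the standard deviation of the 7 replicate means.
Mean of replicates: (206.92 + 206.33 + 212.96 + 200.50 + 208.23 + 212.80 + 205.49) / 7 = 1453.2300 / 7 = 207.6043
Sum of squared deviations: (−0.6843)² + (−1.2743)² + (+5.3557)² + (−7.1043)² + (+0.6257)² + (+5.1957)² + (−2.1143)² = 113.1038
Variance = 113.1038 / 7 = 16.1577
SE* = √16.1577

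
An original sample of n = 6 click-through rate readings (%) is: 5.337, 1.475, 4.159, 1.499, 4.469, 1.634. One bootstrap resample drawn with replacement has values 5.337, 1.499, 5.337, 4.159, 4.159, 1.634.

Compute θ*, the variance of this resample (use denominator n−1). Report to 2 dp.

Mean = 3.6875; sum of squared deviations = 14.8927
s² = 14.8927 / 5 = 2.9785

θ* = 2.98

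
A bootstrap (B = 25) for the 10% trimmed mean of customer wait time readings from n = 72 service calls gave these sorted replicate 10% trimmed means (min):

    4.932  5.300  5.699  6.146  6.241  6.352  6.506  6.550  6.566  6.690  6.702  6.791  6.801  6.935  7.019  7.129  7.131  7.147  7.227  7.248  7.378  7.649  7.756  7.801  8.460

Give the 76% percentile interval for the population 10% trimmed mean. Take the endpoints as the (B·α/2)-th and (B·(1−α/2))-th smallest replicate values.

(5.699, 7.649)

α = 0.24; lower rank = 25 × 0.120 = 3; upper rank = 25 × 0.880 = 22.
The 3rd smallest replicate is 5.699; the 22nd is 7.649.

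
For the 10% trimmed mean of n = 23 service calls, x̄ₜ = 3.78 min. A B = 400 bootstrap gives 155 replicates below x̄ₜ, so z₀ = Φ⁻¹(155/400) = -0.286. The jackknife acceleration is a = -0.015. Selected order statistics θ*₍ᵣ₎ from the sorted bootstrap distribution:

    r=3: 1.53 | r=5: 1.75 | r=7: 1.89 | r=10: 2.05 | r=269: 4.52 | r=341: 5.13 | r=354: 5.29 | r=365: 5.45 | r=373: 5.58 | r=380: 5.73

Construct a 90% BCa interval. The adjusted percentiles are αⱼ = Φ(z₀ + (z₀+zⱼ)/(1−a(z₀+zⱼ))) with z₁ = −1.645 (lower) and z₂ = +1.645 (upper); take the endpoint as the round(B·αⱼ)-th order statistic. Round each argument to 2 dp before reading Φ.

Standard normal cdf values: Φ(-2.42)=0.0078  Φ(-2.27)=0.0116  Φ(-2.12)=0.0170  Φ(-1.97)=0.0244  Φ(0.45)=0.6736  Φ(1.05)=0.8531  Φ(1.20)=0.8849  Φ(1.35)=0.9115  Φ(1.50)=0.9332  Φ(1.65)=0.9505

Lower: z₀ + z₁ = -0.286 + (-1.645) = -1.931; 1 − a(z₀+z₁) = 1 − (-0.015)(-1.931) = 0.9710; argument = -0.286 + (-1.931)/0.9710 = -2.2746 → -2.27.
α₁ = Φ(-2.27) = 0.0116; rank = round(400 × 0.0116) = 5; θ*₍5₎ = 1.75.
Upper: z₀ + z₂ = 1.359; 1 − a(z₀+z₂) = 1.0204; argument = 1.0459 → 1.05; α₂ = 0.8531; rank = 341; θ*₍341₎ = 5.13.

(1.75, 5.13)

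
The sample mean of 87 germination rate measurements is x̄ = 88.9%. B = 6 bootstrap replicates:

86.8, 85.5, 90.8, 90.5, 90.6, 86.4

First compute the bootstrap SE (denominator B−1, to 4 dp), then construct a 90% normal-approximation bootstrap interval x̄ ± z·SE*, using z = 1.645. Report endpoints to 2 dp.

Mean of replicates = 88.4333; sum of squared deviations = 29.9733; SE* = √(29.9733/5) = 2.4484
Margin = 1.645 × 2.4484 = 4.028
Interval: 88.9 ± 4.028

(84.87, 92.93)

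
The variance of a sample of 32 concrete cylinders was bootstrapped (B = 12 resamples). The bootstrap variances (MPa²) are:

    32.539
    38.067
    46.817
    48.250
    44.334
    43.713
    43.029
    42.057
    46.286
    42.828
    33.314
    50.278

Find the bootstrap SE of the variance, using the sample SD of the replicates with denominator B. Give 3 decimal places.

Bootstrap SE is the standard deviation of the 12 replicate variances.
Mean of replicates: (32.539 + 38.067 + 46.817 + 48.250 + 44.334 + 43.713 + 43.029 + 42.057 + 46.286 + 42.828 + 33.314 + 50.278) / 12 = 511.5120 / 12 = 42.6260
Sum of squared deviations: (−10.0870)² + (−4.5590)² + (+4.1910)² + (+5.6240)² + (+1.7080)² + (+1.0870)² + (+0.4030)² + (−0.5690)² + (+3.6600)² + (+0.2020)² + (−9.3120)² + (+7.6520)² = 335.0138
Variance = 335.0138 / 12 = 27.9178
SE* = √27.9178

SE* = 5.284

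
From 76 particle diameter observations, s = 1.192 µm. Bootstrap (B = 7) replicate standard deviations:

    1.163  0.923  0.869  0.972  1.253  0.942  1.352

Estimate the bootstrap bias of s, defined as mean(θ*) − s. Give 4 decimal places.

mean(θ*) = (1.163 + 0.923 + 0.869 + 0.972 + 1.253 + 0.942 + 1.352) / 7 = 1.06771
bias = 1.06771 − 1.192

bias = −0.1243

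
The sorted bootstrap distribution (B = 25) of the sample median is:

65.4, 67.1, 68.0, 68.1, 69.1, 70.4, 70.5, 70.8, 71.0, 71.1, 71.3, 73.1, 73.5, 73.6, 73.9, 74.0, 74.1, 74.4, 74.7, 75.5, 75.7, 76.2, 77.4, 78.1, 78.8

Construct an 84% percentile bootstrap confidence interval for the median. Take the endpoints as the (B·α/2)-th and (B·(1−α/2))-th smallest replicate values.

(67.1, 77.4)

α = 0.16; lower rank = 25 × 0.080 = 2; upper rank = 25 × 0.920 = 23.
The 2nd smallest replicate is 67.1; the 23rd is 77.4.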